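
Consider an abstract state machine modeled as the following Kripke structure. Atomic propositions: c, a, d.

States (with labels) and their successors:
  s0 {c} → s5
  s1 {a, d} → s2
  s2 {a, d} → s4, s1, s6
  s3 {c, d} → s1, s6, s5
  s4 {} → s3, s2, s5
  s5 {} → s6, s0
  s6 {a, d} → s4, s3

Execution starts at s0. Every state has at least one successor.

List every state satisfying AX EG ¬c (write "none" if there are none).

States satisfying EG ¬c: {s1, s2, s4, s5, s6}.
States satisfying AX EG ¬c: {s0, s1, s2, s3}.

{s0, s1, s2, s3}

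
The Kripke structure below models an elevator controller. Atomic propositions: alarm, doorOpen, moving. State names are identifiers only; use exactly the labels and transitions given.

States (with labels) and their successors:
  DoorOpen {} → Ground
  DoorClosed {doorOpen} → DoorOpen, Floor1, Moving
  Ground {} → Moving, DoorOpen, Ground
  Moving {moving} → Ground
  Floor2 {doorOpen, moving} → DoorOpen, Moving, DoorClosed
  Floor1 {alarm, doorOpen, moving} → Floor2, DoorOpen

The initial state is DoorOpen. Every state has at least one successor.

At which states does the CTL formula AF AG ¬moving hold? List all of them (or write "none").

States satisfying AG ¬moving: ∅.
States satisfying AF AG ¬moving: ∅.

none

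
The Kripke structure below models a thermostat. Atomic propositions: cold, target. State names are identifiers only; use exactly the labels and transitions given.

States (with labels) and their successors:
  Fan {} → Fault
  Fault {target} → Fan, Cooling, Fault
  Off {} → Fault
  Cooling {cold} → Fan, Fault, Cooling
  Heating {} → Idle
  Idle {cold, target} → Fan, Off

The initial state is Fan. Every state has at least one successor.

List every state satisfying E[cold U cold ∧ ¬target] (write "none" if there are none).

{Cooling}

States satisfying cold: {Cooling, Idle}.
States satisfying cold ∧ ¬target: {Cooling}.
States satisfying E[cold U cold ∧ ¬target]: {Cooling}.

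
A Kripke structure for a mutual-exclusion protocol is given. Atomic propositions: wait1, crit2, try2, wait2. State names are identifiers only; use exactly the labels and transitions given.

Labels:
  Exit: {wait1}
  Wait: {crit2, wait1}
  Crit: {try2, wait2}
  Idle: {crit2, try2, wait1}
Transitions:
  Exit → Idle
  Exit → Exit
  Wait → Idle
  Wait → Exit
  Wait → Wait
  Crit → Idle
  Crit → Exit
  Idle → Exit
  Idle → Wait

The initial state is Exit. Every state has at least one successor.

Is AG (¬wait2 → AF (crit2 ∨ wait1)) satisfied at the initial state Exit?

States satisfying ¬wait2 → AF (crit2 ∨ wait1): {Exit, Wait, Crit, Idle}.
States satisfying AG (¬wait2 → AF (crit2 ∨ wait1)): {Exit, Wait, Crit, Idle}.
Every state reachable from Exit satisfies ¬wait2 → AF (crit2 ∨ wait1).
Exit ∈ Sat(AG (¬wait2 → AF (crit2 ∨ wait1))).

Yes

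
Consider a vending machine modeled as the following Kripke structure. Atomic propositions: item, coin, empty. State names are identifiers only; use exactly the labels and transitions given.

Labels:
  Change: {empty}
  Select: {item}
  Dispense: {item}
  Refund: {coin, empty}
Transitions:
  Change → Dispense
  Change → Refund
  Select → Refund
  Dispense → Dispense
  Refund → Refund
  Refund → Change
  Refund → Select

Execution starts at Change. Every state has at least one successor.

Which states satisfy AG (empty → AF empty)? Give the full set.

States satisfying empty → AF empty: {Change, Select, Dispense, Refund}.
States satisfying AG (empty → AF empty): {Change, Select, Dispense, Refund}.

{Change, Select, Dispense, Refund}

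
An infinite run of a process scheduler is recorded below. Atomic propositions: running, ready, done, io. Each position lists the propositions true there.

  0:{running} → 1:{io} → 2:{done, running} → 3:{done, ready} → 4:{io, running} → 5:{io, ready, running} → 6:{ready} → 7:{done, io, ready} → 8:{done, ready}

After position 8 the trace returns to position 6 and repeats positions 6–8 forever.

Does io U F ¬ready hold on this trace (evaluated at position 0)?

Yes

Walking from position 0: F ¬ready first holds at position 0, and io holds at every earlier position along the way, so io U F ¬ready holds.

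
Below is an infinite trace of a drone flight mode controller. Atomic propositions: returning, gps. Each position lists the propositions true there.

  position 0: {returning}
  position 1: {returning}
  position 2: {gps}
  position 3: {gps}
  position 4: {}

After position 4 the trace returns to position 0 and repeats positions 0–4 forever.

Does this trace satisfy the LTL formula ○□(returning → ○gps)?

The position after 0 is 1; □(returning → ○gps) is false there.

No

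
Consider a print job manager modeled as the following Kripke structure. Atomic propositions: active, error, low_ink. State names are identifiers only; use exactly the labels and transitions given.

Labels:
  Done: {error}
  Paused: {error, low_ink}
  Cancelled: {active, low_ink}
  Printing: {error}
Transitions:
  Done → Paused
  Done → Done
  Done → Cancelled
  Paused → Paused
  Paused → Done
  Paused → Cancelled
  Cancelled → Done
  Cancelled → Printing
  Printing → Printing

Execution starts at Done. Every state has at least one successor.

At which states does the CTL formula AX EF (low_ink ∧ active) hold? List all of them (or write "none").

States satisfying EF (low_ink ∧ active): {Done, Paused, Cancelled}.
States satisfying AX EF (low_ink ∧ active): {Done, Paused}.

{Done, Paused}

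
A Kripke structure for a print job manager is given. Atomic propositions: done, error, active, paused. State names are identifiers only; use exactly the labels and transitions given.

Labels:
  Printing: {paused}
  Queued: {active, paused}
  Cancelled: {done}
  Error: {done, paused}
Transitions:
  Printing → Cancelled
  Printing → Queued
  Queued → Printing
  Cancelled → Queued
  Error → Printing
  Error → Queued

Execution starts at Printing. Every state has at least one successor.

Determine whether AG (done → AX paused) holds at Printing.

Satisfied

States satisfying done → AX paused: {Printing, Queued, Cancelled, Error}.
States satisfying AG (done → AX paused): {Printing, Queued, Cancelled, Error}.
Every state reachable from Printing satisfies done → AX paused.
Printing ∈ Sat(AG (done → AX paused)).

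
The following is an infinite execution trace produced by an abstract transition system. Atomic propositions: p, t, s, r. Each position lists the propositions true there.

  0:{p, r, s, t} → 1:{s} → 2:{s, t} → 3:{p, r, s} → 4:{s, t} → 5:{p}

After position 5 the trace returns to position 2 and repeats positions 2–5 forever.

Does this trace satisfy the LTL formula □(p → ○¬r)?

Satisfied

p → ○¬r holds at every position 0..5, and those are all positions ever visited, so □(p → ○¬r) holds.
Positions where p holds: 0, 3, 5.
Check ○¬r at each: 0→ok, 3→ok, 5→ok.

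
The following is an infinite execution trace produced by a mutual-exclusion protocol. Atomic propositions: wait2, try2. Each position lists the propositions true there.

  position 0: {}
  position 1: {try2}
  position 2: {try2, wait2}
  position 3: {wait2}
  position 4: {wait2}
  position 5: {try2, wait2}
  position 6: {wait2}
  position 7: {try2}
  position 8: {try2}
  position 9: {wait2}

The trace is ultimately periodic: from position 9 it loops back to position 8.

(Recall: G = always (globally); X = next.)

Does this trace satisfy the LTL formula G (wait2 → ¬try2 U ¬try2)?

wait2 → ¬try2 U ¬try2 must hold at every position from 0 onward. It fails at position 2, so G (wait2 → ¬try2 U ¬try2) is false.
Positions where wait2 holds: 2, 3, 4, 5, 6, 9.
Check ¬try2 U ¬try2 at each: 2→fails, 3→ok, 4→ok, 5→fails, 6→ok, 9→ok.

Violated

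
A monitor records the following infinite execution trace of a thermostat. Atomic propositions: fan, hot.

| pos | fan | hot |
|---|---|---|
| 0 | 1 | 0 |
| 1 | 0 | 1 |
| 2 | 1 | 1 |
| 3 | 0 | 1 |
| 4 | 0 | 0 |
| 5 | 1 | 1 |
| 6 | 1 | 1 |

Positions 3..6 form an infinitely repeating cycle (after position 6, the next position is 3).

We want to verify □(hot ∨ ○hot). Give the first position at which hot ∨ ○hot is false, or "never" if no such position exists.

hot ∨ ○hot holds at every position 0..6, and those are all the positions the trace ever visits, so the invariant □(hot ∨ ○hot) is never violated.

never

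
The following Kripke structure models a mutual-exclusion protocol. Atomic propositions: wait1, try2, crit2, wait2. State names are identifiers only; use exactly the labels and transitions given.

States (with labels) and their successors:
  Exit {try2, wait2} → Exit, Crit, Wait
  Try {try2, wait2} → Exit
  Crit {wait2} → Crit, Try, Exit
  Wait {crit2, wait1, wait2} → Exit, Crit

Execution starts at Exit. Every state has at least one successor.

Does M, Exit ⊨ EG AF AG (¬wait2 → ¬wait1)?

States satisfying AF AG (¬wait2 → ¬wait1): {Exit, Try, Crit, Wait}.
States satisfying EG AF AG (¬wait2 → ¬wait1): {Exit, Try, Crit, Wait}.
Exit ∈ Sat(EG AF AG (¬wait2 → ¬wait1)).

Holds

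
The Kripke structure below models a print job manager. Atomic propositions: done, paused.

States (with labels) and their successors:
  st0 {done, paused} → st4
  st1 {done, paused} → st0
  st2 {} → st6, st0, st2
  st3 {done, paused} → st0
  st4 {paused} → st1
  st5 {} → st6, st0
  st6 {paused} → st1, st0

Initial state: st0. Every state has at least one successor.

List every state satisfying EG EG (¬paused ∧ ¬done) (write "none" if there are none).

States satisfying EG (¬paused ∧ ¬done): {st2}.
States satisfying EG EG (¬paused ∧ ¬done): {st2}.

{st2}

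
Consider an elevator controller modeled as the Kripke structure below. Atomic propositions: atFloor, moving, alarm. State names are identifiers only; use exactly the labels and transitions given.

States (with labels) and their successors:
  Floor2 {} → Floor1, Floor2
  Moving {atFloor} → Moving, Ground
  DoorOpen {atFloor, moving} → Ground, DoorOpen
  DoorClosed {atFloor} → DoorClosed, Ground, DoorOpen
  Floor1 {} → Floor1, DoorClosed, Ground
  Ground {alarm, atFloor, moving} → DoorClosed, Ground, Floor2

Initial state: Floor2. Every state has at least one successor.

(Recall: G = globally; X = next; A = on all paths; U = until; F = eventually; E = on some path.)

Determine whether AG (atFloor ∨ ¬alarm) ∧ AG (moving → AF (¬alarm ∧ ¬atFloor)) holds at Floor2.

No

States satisfying atFloor ∨ ¬alarm: {Floor2, Moving, DoorOpen, DoorClosed, Floor1, Ground}.
States satisfying AG (atFloor ∨ ¬alarm): {Floor2, Moving, DoorOpen, DoorClosed, Floor1, Ground}.
States satisfying moving → AF (¬alarm ∧ ¬atFloor): {Floor2, Moving, DoorClosed, Floor1}.
States satisfying AG (moving → AF (¬alarm ∧ ¬atFloor)): ∅.
States satisfying AG (atFloor ∨ ¬alarm) ∧ AG (moving → AF (¬alarm ∧ ¬atFloor)): ∅.
Floor2 ∉ Sat(AG (atFloor ∨ ¬alarm) ∧ AG (moving → AF (¬alarm ∧ ¬atFloor))).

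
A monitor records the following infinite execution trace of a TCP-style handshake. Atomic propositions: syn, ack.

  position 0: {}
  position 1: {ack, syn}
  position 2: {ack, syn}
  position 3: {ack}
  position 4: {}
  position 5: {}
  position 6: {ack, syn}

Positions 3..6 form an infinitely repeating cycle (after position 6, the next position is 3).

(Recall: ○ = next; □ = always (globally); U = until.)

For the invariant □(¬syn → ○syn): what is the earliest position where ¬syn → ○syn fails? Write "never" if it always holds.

3

Check ¬syn → ○syn at each position in order: 0 ✓, 1 ✓, 2 ✓.
At position 3 the labels are {ack} and the next position 4 has {}, so ¬syn → ○syn is false there. This is the first violation.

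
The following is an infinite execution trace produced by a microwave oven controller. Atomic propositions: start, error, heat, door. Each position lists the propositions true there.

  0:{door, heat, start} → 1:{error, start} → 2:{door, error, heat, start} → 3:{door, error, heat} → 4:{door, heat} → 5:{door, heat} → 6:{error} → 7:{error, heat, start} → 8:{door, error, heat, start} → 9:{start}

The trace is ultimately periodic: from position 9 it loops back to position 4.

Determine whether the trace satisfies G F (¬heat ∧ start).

F (¬heat ∧ start) holds at every position 0..9, and those are all positions ever visited, so G F (¬heat ∧ start) holds.

Yes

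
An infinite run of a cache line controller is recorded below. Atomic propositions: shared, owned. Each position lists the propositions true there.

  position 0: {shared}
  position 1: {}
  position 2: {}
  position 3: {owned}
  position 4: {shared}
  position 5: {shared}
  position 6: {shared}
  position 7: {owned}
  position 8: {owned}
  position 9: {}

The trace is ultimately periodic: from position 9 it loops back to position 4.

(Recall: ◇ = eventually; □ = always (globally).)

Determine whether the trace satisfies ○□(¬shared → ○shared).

No

The position after 0 is 1; □(¬shared → ○shared) is false there.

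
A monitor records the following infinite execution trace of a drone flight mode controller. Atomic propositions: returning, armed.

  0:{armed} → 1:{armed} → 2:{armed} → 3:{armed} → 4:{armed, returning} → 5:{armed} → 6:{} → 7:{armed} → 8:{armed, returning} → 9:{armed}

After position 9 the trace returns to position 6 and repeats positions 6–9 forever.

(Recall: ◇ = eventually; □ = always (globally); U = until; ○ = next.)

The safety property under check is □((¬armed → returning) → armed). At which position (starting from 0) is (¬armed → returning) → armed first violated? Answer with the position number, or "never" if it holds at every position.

never

(¬armed → returning) → armed holds at every position 0..9, and those are all the positions the trace ever visits, so the invariant □((¬armed → returning) → armed) is never violated.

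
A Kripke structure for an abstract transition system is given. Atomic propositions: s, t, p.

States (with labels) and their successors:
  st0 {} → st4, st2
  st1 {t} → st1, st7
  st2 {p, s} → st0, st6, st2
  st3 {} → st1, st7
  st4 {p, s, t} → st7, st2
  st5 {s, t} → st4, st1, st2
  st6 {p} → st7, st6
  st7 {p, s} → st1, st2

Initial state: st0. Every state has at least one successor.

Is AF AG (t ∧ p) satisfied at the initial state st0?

Violated

States satisfying AG (t ∧ p): ∅.
States satisfying AF AG (t ∧ p): ∅.
There is a path from st0 along which AG (t ∧ p) never holds.
st0 ∉ Sat(AF AG (t ∧ p)).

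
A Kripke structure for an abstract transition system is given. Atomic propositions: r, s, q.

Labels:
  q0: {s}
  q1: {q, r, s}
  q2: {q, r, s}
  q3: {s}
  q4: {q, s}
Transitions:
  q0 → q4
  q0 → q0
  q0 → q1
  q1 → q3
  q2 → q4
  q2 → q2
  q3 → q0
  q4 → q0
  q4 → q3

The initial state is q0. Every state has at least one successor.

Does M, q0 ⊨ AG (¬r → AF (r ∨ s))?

Yes

States satisfying ¬r → AF (r ∨ s): {q0, q1, q2, q3, q4}.
States satisfying AG (¬r → AF (r ∨ s)): {q0, q1, q2, q3, q4}.
Every state reachable from q0 satisfies ¬r → AF (r ∨ s).
q0 ∈ Sat(AG (¬r → AF (r ∨ s))).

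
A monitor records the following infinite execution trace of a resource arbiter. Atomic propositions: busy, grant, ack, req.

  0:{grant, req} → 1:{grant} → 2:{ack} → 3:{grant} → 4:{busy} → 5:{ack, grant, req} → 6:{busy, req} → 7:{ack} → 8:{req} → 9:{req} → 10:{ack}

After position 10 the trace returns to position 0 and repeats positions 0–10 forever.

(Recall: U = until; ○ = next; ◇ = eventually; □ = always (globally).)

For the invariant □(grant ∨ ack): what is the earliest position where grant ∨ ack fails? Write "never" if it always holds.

Check grant ∨ ack at each position in order: 0 ✓, 1 ✓, 2 ✓, 3 ✓.
At position 4 the labels are {busy}, so grant ∨ ack is false there. This is the first violation.

4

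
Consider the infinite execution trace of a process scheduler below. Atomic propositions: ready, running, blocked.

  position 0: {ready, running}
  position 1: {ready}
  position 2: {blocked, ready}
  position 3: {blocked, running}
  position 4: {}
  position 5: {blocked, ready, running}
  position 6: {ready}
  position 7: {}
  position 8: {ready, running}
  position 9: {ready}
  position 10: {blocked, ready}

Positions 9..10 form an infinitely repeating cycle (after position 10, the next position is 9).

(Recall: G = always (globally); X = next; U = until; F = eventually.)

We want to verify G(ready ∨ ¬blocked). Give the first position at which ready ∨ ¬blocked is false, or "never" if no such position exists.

3

Check ready ∨ ¬blocked at each position in order: 0 ✓, 1 ✓, 2 ✓.
At position 3 the labels are {blocked, running}, so ready ∨ ¬blocked is false there. This is the first violation.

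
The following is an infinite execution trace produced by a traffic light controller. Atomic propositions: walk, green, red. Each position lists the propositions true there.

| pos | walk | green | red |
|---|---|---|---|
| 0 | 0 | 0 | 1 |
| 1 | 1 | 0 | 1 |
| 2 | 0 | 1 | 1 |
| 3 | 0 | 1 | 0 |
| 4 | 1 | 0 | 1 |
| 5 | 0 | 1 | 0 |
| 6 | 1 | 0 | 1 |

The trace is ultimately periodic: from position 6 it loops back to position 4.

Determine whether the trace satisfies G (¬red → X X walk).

¬red → X X walk must hold at every position from 0 onward. It fails at position 3, so G (¬red → X X walk) is false.
Positions where ¬red holds: 3, 5.
Check X X walk at each: 3→fails, 5→ok.

Violated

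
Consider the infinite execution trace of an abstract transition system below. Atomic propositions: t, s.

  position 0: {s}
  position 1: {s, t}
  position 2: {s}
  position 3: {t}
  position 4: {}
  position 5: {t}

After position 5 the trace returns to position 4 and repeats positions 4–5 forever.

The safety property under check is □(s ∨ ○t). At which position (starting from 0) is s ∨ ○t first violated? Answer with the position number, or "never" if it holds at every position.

3

Check s ∨ ○t at each position in order: 0 ✓, 1 ✓, 2 ✓.
At position 3 the labels are {t} and the next position 4 has {}, so s ∨ ○t is false there. This is the first violation.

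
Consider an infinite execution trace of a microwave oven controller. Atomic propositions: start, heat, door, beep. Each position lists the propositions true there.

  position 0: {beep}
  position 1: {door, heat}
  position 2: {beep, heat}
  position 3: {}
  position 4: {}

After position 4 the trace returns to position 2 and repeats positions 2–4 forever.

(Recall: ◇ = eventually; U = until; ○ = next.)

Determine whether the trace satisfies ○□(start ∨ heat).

Does not hold

The position after 0 is 1; □(start ∨ heat) is false there.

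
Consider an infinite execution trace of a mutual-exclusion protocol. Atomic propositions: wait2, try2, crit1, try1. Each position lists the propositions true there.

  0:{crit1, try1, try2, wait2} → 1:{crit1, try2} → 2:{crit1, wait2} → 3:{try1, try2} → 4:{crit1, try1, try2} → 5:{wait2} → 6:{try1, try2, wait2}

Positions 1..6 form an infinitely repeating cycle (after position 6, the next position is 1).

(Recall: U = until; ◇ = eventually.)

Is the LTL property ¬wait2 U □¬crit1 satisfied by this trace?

Does not hold

Walking from position 0: at position 0, □¬crit1 has not yet held and ¬wait2 fails, so ¬wait2 U □¬crit1 is false.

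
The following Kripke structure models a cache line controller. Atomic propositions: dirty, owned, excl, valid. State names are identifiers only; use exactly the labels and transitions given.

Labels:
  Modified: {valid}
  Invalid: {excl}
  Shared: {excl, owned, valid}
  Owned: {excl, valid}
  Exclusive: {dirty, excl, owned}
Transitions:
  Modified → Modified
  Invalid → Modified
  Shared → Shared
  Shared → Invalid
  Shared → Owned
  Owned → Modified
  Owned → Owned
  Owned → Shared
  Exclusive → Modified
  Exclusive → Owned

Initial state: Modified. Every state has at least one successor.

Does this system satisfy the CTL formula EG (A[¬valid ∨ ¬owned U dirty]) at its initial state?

Violated

States satisfying A[¬valid ∨ ¬owned U dirty]: {Exclusive}.
States satisfying EG (A[¬valid ∨ ¬owned U dirty]): ∅.
No suitable path/successor from Modified witnesses the formula.
Modified ∉ Sat(EG (A[¬valid ∨ ¬owned U dirty])).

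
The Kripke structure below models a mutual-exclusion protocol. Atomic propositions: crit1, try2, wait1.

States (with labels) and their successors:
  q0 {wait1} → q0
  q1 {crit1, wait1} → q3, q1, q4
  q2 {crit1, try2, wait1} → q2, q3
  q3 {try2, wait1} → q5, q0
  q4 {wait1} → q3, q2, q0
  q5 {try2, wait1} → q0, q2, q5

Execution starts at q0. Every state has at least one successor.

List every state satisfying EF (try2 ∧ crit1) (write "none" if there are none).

States satisfying try2 ∧ crit1: {q2}.
States satisfying EF (try2 ∧ crit1): {q1, q2, q3, q4, q5}.

{q1, q2, q3, q4, q5}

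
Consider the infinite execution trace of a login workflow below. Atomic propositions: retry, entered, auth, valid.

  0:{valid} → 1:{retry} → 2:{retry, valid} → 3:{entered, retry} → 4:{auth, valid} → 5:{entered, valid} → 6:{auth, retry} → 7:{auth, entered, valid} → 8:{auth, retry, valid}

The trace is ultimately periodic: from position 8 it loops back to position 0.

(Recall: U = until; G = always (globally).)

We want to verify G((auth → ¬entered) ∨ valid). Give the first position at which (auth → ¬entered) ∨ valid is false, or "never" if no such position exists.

(auth → ¬entered) ∨ valid holds at every position 0..8, and those are all the positions the trace ever visits, so the invariant G((auth → ¬entered) ∨ valid) is never violated.

never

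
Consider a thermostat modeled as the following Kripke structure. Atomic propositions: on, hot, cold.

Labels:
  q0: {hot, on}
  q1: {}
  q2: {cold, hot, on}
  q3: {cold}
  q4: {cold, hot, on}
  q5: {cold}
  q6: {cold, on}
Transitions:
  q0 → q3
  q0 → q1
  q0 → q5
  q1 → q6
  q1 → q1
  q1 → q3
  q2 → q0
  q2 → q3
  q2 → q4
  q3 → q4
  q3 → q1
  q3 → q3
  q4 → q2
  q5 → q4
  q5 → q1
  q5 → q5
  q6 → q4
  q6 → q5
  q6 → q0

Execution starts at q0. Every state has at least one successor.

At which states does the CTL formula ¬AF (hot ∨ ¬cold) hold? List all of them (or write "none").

{q3, q5, q6}

States satisfying hot ∨ ¬cold: {q0, q1, q2, q4}.
States satisfying AF (hot ∨ ¬cold): {q0, q1, q2, q4}.
States satisfying ¬AF (hot ∨ ¬cold): {q3, q5, q6}.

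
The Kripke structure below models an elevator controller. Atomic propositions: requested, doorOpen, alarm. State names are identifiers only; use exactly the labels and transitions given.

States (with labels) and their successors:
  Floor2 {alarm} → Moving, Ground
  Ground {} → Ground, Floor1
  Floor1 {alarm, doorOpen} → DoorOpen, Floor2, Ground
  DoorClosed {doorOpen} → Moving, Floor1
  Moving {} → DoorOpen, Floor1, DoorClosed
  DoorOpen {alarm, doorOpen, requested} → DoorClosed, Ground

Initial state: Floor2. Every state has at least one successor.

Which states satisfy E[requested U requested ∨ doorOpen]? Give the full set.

{Floor1, DoorClosed, DoorOpen}

States satisfying requested: {DoorOpen}.
States satisfying requested ∨ doorOpen: {Floor1, DoorClosed, DoorOpen}.
States satisfying E[requested U requested ∨ doorOpen]: {Floor1, DoorClosed, DoorOpen}.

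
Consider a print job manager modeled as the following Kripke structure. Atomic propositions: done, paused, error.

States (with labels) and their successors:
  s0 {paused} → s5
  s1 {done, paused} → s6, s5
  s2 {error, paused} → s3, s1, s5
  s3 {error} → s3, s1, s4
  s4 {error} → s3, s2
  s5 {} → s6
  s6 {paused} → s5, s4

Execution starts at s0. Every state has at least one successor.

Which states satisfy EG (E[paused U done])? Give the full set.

none

States satisfying E[paused U done]: {s1, s2}.
States satisfying EG (E[paused U done]): ∅.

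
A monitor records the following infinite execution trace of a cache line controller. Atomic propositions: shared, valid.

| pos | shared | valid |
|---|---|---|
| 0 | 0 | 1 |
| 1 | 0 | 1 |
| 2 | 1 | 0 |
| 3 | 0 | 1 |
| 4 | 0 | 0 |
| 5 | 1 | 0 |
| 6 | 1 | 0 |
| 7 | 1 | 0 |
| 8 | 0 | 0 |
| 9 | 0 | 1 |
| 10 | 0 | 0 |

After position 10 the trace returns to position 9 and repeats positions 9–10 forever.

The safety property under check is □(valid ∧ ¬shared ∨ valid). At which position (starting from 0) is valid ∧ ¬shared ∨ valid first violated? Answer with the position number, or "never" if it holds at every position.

Check valid ∧ ¬shared ∨ valid at each position in order: 0 ✓, 1 ✓.
At position 2 the labels are {shared}, so valid ∧ ¬shared ∨ valid is false there. This is the first violation.

2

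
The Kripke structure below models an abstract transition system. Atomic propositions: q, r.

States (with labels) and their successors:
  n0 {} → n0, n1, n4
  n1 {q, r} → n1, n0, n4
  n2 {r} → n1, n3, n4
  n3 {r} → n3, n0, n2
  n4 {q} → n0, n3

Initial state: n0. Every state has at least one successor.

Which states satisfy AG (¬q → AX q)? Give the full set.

States satisfying ¬q → AX q: {n1, n4}.
States satisfying AG (¬q → AX q): ∅.

none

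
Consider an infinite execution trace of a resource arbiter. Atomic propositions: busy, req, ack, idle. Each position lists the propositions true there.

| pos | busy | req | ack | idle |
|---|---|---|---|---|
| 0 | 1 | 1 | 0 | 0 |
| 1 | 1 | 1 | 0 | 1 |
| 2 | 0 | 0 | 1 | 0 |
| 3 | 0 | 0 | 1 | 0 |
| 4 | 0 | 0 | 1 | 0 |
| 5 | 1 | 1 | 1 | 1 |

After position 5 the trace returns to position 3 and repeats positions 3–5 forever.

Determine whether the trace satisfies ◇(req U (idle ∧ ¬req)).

req U (idle ∧ ¬req) is false at every position 0..5, so it never becomes true and ◇(req U (idle ∧ ¬req)) fails.

Violated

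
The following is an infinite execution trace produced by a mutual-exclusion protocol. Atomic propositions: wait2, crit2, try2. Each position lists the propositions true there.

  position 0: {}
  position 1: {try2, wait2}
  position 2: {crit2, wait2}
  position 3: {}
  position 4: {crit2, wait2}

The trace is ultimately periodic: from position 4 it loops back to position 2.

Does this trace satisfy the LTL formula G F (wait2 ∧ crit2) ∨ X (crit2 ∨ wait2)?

Satisfied

F (wait2 ∧ crit2) holds at every position 0..4, and those are all positions ever visited, so G F (wait2 ∧ crit2) holds.
The position after 0 is 1; crit2 ∨ wait2 is true there.
At position 0: G F (wait2 ∧ crit2) is true; X (crit2 ∨ wait2) is true; so G F (wait2 ∧ crit2) ∨ X (crit2 ∨ wait2) is true.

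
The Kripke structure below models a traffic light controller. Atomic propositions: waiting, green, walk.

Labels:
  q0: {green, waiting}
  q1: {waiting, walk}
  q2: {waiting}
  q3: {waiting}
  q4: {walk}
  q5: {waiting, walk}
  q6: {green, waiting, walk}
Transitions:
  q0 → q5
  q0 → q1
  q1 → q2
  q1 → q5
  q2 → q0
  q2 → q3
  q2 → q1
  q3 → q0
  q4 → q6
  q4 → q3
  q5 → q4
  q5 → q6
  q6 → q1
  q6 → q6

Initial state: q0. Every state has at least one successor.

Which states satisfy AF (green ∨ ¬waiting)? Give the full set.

{q0, q3, q4, q5, q6}

States satisfying green ∨ ¬waiting: {q0, q4, q6}.
States satisfying AF (green ∨ ¬waiting): {q0, q3, q4, q5, q6}.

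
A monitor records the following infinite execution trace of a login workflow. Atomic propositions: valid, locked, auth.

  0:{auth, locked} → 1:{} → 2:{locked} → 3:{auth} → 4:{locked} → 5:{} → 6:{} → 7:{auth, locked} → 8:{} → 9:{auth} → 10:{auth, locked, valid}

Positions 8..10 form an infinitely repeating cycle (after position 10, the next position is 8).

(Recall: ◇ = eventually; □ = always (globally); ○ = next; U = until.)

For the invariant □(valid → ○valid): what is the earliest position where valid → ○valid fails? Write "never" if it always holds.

10

Check valid → ○valid at each position in order: 0 ✓, 1 ✓, 2 ✓, 3 ✓, 4 ✓, 5 ✓, 6 ✓, 7 ✓, 8 ✓, 9 ✓.
At position 10 the labels are {auth, locked, valid} and the next position 8 has {}, so valid → ○valid is false there. This is the first violation.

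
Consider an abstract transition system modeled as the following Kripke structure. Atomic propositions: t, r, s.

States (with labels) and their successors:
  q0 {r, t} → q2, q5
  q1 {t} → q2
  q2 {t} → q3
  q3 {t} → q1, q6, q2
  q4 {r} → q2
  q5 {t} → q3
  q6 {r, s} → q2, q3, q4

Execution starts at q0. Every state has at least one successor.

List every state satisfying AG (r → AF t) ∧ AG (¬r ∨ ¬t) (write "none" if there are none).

{q1, q2, q3, q4, q5, q6}

States satisfying r → AF t: {q0, q1, q2, q3, q4, q5, q6}.
States satisfying AG (r → AF t): {q0, q1, q2, q3, q4, q5, q6}.
States satisfying ¬r ∨ ¬t: {q1, q2, q3, q4, q5, q6}.
States satisfying AG (¬r ∨ ¬t): {q1, q2, q3, q4, q5, q6}.
States satisfying AG (r → AF t) ∧ AG (¬r ∨ ¬t): {q1, q2, q3, q4, q5, q6}.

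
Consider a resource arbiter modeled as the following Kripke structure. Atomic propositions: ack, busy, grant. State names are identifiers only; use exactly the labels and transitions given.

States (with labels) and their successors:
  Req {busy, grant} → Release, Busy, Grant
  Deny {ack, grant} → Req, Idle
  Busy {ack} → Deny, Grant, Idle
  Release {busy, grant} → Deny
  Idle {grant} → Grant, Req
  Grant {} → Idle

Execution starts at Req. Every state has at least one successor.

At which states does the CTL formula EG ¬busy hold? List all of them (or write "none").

{Deny, Busy, Idle, Grant}

States satisfying ¬busy: {Deny, Busy, Idle, Grant}.
States satisfying EG ¬busy: {Deny, Busy, Idle, Grant}.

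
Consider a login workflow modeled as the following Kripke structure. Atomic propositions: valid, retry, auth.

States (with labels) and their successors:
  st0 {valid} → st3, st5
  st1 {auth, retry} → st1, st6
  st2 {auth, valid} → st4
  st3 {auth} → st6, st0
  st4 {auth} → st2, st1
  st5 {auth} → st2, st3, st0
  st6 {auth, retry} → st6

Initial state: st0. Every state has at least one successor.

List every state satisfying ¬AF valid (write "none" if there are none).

States satisfying valid: {st0, st2}.
States satisfying AF valid: {st0, st2}.
States satisfying ¬AF valid: {st1, st3, st4, st5, st6}.

{st1, st3, st4, st5, st6}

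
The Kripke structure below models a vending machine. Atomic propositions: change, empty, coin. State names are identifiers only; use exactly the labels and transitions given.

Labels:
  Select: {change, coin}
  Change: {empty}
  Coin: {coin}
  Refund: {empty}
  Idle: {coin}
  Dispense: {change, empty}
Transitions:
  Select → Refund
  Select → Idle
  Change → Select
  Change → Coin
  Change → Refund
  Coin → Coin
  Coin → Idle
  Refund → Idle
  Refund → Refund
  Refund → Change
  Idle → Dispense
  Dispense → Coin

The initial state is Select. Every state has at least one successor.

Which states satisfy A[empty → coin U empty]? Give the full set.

{Select, Change, Refund, Idle, Dispense}

States satisfying empty → coin: {Select, Coin, Idle}.
States satisfying empty: {Change, Refund, Dispense}.
States satisfying A[empty → coin U empty]: {Select, Change, Refund, Idle, Dispense}.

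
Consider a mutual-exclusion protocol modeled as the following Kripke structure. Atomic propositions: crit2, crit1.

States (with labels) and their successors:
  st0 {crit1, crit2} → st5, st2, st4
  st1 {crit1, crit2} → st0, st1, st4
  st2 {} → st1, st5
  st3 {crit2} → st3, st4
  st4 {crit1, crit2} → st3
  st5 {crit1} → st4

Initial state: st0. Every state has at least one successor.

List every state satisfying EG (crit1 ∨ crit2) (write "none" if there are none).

States satisfying crit1 ∨ crit2: {st0, st1, st3, st4, st5}.
States satisfying EG (crit1 ∨ crit2): {st0, st1, st3, st4, st5}.

{st0, st1, st3, st4, st5}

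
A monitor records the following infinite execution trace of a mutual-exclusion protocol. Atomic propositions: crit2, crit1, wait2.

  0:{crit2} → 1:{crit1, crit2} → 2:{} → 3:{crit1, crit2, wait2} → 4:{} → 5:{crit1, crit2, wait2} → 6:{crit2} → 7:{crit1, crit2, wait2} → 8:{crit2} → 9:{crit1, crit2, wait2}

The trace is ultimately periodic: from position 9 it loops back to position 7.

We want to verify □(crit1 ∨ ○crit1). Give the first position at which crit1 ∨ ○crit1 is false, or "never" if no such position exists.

crit1 ∨ ○crit1 holds at every position 0..9, and those are all the positions the trace ever visits, so the invariant □(crit1 ∨ ○crit1) is never violated.

never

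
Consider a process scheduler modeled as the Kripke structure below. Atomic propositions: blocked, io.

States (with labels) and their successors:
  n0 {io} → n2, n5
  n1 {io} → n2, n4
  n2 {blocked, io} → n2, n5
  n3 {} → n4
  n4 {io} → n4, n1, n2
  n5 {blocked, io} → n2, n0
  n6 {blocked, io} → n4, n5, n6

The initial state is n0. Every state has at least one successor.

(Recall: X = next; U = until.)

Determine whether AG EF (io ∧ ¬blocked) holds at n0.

Satisfied

States satisfying EF (io ∧ ¬blocked): {n0, n1, n2, n3, n4, n5, n6}.
States satisfying AG EF (io ∧ ¬blocked): {n0, n1, n2, n3, n4, n5, n6}.
Every state reachable from n0 satisfies EF (io ∧ ¬blocked).
n0 ∈ Sat(AG EF (io ∧ ¬blocked)).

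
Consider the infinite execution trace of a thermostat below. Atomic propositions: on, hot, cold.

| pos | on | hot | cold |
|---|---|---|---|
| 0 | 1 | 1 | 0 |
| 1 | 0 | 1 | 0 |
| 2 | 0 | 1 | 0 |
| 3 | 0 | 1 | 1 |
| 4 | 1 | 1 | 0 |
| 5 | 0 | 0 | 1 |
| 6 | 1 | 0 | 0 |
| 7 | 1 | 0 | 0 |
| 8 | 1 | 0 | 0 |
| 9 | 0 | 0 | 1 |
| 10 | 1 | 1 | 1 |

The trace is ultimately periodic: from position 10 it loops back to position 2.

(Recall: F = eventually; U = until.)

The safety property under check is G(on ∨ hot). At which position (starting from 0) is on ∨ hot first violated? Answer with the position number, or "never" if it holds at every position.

Check on ∨ hot at each position in order: 0 ✓, 1 ✓, 2 ✓, 3 ✓, 4 ✓.
At position 5 the labels are {cold}, so on ∨ hot is false there. This is the first violation.

5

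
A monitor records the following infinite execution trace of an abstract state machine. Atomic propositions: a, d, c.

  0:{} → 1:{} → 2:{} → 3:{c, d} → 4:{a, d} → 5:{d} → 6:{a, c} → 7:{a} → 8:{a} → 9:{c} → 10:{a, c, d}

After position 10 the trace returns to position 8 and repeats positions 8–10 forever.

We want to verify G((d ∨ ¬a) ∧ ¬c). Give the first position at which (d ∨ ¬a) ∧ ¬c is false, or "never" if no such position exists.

3

Check (d ∨ ¬a) ∧ ¬c at each position in order: 0 ✓, 1 ✓, 2 ✓.
At position 3 the labels are {c, d}, so (d ∨ ¬a) ∧ ¬c is false there. This is the first violation.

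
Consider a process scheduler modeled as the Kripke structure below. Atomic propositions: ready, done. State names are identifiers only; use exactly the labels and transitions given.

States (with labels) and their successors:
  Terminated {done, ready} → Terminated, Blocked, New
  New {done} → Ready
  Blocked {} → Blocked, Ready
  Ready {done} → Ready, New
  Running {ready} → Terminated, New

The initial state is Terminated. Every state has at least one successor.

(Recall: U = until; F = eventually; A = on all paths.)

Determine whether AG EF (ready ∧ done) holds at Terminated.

States satisfying EF (ready ∧ done): {Terminated, Running}.
States satisfying AG EF (ready ∧ done): ∅.
Blocked is reachable from Terminated and violates EF (ready ∧ done), so AG fails at Terminated.
Terminated ∉ Sat(AG EF (ready ∧ done)).

Violated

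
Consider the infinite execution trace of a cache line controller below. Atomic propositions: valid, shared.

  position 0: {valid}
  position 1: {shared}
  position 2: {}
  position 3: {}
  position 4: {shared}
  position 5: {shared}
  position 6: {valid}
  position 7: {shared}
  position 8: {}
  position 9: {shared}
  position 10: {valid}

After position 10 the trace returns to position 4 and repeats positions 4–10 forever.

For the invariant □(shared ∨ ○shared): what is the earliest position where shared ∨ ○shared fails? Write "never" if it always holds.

2

Check shared ∨ ○shared at each position in order: 0 ✓, 1 ✓.
At position 2 the labels are {} and the next position 3 has {}, so shared ∨ ○shared is false there. This is the first violation.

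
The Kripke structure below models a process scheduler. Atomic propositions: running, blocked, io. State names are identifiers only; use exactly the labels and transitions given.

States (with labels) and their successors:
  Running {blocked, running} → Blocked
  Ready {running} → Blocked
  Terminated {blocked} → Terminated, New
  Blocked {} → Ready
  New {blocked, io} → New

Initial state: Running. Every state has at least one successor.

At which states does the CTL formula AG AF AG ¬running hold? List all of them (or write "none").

{Terminated, New}

States satisfying AF AG ¬running: {Terminated, New}.
States satisfying AG AF AG ¬running: {Terminated, New}.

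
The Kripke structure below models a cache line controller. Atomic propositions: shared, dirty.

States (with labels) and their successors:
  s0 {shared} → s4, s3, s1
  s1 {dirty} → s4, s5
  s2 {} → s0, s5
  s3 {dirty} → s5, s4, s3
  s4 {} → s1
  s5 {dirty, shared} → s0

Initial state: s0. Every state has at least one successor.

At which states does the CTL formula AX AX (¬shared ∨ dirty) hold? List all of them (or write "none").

{s0, s4, s5}

States satisfying AX (¬shared ∨ dirty): {s0, s1, s3, s4}.
States satisfying AX AX (¬shared ∨ dirty): {s0, s4, s5}.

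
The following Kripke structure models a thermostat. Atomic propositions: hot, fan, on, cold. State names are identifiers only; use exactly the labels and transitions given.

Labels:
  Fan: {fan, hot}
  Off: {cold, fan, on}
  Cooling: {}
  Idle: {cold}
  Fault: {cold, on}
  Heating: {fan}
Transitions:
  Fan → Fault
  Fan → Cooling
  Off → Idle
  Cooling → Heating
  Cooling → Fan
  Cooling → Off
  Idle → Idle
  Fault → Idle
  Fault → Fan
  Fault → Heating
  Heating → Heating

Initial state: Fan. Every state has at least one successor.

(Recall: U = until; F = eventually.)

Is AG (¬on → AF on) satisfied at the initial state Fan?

Violated

States satisfying ¬on → AF on: {Off, Fault}.
States satisfying AG (¬on → AF on): ∅.
Cooling is reachable from Fan and violates ¬on → AF on, so AG fails at Fan.
Fan ∉ Sat(AG (¬on → AF on)).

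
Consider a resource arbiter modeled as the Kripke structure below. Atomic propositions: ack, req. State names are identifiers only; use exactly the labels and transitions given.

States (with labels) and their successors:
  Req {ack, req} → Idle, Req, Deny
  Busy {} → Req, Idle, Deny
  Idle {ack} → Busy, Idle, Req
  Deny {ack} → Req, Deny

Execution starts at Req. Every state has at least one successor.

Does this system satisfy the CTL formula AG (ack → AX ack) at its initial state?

Does not hold

States satisfying ack → AX ack: {Req, Busy, Deny}.
States satisfying AG (ack → AX ack): ∅.
Idle is reachable from Req and violates ack → AX ack, so AG fails at Req.
Req ∉ Sat(AG (ack → AX ack)).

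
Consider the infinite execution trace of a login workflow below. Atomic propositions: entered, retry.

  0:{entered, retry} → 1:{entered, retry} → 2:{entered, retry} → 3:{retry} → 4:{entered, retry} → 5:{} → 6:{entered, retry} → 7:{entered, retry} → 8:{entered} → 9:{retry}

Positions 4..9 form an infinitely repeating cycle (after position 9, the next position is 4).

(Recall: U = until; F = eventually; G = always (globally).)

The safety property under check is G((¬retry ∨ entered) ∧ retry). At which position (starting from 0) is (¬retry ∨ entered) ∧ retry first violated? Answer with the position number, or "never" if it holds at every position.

3

Check (¬retry ∨ entered) ∧ retry at each position in order: 0 ✓, 1 ✓, 2 ✓.
At position 3 the labels are {retry}, so (¬retry ∨ entered) ∧ retry is false there. This is the first violation.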